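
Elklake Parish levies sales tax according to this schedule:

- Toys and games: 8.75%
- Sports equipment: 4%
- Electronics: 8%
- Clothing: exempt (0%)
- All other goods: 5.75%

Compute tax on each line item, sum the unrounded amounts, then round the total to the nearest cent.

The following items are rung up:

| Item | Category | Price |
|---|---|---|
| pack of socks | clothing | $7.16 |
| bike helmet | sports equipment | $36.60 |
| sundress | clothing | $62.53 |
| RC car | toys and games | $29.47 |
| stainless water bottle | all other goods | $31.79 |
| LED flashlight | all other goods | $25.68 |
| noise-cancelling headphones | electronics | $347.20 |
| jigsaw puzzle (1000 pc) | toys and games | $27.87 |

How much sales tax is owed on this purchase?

Pack of socks $7.16: clothing → 0% → $0.00
Bike helmet $36.60: sports equipment → 4% → $1.464
Sundress $62.53: clothing → 0% → $0.00
RC car $29.47: toys and games → 8.75% → $2.578625
Stainless water bottle $31.79: all other goods → 5.75% → $1.827925
LED flashlight $25.68: all other goods → 5.75% → $1.4766
Noise-cancelling headphones $347.20: electronics → 8% → $27.776
Jigsaw puzzle (1000 pc) $27.87: toys and games → 8.75% → $2.438625
Unrounded tax sum = $37.561775 → $37.56

$37.56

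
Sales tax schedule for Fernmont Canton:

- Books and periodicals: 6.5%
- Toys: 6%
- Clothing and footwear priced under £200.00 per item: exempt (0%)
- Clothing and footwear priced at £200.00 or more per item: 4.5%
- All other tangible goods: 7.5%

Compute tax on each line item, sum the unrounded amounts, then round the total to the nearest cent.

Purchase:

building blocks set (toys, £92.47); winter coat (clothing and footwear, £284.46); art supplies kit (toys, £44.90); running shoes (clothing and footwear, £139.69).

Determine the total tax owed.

Building blocks set £92.47: toys → 6% → £5.5482
Winter coat £284.46: clothing and footwear, £200.00 or more → 4.5% → £12.8007
Art supplies kit £44.90: toys → 6% → £2.694
Running shoes £139.69: clothing and footwear, under £200.00 → 0% → £0.00
Unrounded tax sum = £21.0429 → £21.04

£21.04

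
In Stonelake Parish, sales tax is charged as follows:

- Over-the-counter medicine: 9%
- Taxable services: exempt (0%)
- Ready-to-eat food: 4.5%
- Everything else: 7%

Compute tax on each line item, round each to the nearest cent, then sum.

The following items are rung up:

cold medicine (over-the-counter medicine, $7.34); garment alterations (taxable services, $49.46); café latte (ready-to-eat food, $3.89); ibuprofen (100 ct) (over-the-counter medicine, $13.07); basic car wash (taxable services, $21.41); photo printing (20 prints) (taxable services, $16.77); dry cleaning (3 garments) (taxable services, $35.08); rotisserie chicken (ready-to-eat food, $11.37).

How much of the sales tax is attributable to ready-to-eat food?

Café latte $3.89: ready-to-eat food → 4.5% → $0.18
Rotisserie chicken $11.37: ready-to-eat food → 4.5% → $0.51
Tax on ready-to-eat food = $0.18 + $0.51 = $0.69

$0.69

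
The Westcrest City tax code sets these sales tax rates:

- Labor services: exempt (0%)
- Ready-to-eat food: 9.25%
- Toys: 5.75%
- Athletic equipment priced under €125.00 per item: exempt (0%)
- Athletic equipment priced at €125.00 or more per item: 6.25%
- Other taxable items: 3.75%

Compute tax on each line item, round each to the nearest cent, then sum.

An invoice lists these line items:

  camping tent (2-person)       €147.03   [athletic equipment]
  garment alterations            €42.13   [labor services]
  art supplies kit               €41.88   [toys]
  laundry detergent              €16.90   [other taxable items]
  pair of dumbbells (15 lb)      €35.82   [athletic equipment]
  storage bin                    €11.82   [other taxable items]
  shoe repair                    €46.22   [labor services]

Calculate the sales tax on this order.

Camping tent (2-person) €147.03: athletic equipment, €125.00 or more → 6.25% → €9.19
Garment alterations €42.13: labor services → 0% → €0.00
Art supplies kit €41.88: toys → 5.75% → €2.41
Laundry detergent €16.90: other taxable items → 3.75% → €0.63
Pair of dumbbells (15 lb) €35.82: athletic equipment, under €125.00 → 0% → €0.00
Storage bin €11.82: other taxable items → 3.75% → €0.44
Shoe repair €46.22: labor services → 0% → €0.00
Total tax = €9.19 + €2.41 + €0.63 + €0.44 = €12.67

€12.67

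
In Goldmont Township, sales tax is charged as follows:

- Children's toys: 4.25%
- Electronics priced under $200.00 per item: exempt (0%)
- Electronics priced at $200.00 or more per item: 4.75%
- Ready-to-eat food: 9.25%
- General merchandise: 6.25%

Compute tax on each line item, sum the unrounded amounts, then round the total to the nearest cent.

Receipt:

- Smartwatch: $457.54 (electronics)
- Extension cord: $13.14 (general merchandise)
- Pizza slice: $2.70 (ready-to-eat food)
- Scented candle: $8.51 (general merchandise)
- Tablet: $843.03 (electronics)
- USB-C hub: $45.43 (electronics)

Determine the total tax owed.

$63.38

Smartwatch $457.54: electronics, $200.00 or more → 4.75% → $21.73315
Extension cord $13.14: general merchandise → 6.25% → $0.82125
Pizza slice $2.70: ready-to-eat food → 9.25% → $0.24975
Scented candle $8.51: general merchandise → 6.25% → $0.531875
Tablet $843.03: electronics, $200.00 or more → 4.75% → $40.043925
USB-C hub $45.43: electronics, under $200.00 → 0% → $0.00
Unrounded tax sum = $63.37995 → $63.38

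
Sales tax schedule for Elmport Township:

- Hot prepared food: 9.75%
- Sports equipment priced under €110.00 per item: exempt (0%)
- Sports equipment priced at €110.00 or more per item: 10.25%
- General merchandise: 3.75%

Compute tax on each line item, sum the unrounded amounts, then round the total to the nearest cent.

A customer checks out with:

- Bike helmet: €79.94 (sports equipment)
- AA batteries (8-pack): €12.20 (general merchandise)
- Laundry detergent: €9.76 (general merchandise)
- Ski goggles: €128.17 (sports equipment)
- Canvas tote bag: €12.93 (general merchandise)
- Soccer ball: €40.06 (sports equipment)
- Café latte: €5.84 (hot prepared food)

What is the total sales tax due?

Bike helmet €79.94: sports equipment, under €110.00 → 0% → €0.00
AA batteries (8-pack) €12.20: general merchandise → 3.75% → €0.4575
Laundry detergent €9.76: general merchandise → 3.75% → €0.366
Ski goggles €128.17: sports equipment, €110.00 or more → 10.25% → €13.137425
Canvas tote bag €12.93: general merchandise → 3.75% → €0.484875
Soccer ball €40.06: sports equipment, under €110.00 → 0% → €0.00
Café latte €5.84: hot prepared food → 9.75% → €0.5694
Unrounded tax sum = €15.0152 → €15.02

€15.02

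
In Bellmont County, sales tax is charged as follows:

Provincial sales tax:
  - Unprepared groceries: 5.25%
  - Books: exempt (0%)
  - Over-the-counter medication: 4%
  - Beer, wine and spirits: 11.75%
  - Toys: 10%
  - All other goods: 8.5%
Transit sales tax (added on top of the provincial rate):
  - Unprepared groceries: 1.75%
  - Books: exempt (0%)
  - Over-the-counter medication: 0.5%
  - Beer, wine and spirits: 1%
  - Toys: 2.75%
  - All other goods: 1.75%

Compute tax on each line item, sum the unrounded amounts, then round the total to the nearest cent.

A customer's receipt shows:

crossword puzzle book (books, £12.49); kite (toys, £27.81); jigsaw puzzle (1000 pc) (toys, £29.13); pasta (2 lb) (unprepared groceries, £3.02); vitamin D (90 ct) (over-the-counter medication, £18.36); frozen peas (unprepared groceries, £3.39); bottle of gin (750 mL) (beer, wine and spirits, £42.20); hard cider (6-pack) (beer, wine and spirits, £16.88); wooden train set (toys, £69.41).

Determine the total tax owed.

Crossword puzzle book £12.49: books → 0% + 0% transit = 0% → £0.00
Kite £27.81: toys → 10% + 2.75% transit = 12.75% → £3.545775
Jigsaw puzzle (1000 pc) £29.13: toys → 10% + 2.75% transit = 12.75% → £3.714075
Pasta (2 lb) £3.02: unprepared groceries → 5.25% + 1.75% transit = 7% → £0.2114
Vitamin D (90 ct) £18.36: over-the-counter medication → 4% + 0.5% transit = 4.5% → £0.8262
Frozen peas £3.39: unprepared groceries → 5.25% + 1.75% transit = 7% → £0.2373
Bottle of gin (750 mL) £42.20: beer, wine and spirits → 11.75% + 1% transit = 12.75% → £5.3805
Hard cider (6-pack) £16.88: beer, wine and spirits → 11.75% + 1% transit = 12.75% → £2.1522
Wooden train set £69.41: toys → 10% + 2.75% transit = 12.75% → £8.849775
Unrounded tax sum = £24.917225 → £24.92

£24.92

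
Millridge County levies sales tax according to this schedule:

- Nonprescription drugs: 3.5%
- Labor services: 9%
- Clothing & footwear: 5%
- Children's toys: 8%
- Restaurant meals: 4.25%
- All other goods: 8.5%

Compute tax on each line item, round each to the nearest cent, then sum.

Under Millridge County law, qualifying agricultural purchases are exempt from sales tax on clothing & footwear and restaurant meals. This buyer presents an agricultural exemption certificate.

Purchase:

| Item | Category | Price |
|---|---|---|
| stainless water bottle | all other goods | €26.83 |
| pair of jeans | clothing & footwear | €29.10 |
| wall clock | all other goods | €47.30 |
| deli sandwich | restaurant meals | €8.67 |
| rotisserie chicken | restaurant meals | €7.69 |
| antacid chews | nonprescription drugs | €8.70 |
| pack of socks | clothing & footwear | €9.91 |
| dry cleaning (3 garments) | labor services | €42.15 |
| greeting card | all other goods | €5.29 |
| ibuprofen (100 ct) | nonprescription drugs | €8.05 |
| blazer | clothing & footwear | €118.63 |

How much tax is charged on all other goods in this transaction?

Stainless water bottle €26.83: all other goods → 8.5% → €2.28
Wall clock €47.30: all other goods → 8.5% → €4.02
Greeting card €5.29: all other goods → 8.5% → €0.45
Tax on all other goods = €2.28 + €4.02 + €0.45 = €6.75

€6.75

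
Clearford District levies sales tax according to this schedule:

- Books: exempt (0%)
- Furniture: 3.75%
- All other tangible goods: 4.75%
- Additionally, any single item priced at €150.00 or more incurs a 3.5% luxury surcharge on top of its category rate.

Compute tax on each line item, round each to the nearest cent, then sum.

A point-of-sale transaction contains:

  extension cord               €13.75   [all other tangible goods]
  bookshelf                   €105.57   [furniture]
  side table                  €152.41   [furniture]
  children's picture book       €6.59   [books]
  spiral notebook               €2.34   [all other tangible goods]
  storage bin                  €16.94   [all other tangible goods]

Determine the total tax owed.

Extension cord €13.75: all other tangible goods → 4.75% → €0.65
Bookshelf €105.57: furniture → 3.75% → €3.96
Side table €152.41: furniture → 3.75% + 3.5% surcharge = 7.25% → €11.05
Children's picture book €6.59: books → 0% → €0.00
Spiral notebook €2.34: all other tangible goods → 4.75% → €0.11
Storage bin €16.94: all other tangible goods → 4.75% → €0.80
Total tax = €0.65 + €3.96 + €11.05 + €0.11 + €0.80 = €16.57

€16.57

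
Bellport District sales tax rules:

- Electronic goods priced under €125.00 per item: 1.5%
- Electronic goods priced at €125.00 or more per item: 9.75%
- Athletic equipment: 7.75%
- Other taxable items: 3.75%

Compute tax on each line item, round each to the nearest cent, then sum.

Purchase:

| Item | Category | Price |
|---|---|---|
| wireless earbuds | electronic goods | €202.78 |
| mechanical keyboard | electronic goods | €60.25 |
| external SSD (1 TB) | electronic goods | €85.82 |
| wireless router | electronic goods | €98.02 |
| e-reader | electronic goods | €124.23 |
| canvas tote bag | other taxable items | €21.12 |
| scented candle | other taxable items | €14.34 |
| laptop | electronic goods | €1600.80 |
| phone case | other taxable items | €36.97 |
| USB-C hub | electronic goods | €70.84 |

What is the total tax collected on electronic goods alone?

€182.43

Wireless earbuds €202.78: electronic goods, €125.00 or more → 9.75% → €19.77
Mechanical keyboard €60.25: electronic goods, under €125.00 → 1.5% → €0.90
External SSD (1 TB) €85.82: electronic goods, under €125.00 → 1.5% → €1.29
Wireless router €98.02: electronic goods, under €125.00 → 1.5% → €1.47
E-reader €124.23: electronic goods, under €125.00 → 1.5% → €1.86
Laptop €1600.80: electronic goods, €125.00 or more → 9.75% → €156.08
USB-C hub €70.84: electronic goods, under €125.00 → 1.5% → €1.06
Tax on electronic goods = €19.77 + €0.90 + €1.29 + €1.47 + €1.86 + €156.08 + €1.06 = €182.43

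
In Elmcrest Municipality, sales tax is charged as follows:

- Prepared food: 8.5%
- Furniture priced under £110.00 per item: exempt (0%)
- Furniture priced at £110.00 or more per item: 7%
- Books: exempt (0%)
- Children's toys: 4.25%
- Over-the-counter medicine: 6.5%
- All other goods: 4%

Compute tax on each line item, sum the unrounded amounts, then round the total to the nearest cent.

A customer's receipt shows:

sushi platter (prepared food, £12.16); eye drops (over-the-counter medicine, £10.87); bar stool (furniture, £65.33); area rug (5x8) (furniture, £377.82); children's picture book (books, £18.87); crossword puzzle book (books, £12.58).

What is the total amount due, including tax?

Sushi platter £12.16: prepared food → 8.5% → £1.0336
Eye drops £10.87: over-the-counter medicine → 6.5% → £0.70655
Bar stool £65.33: furniture, under £110.00 → 0% → £0.00
Area rug (5x8) £377.82: furniture, £110.00 or more → 7% → £26.4474
Children's picture book £18.87: books → 0% → £0.00
Crossword puzzle book £12.58: books → 0% → £0.00
Subtotal = £497.63; unrounded tax = £28.18755 → £28.19; total due = £525.82

£525.82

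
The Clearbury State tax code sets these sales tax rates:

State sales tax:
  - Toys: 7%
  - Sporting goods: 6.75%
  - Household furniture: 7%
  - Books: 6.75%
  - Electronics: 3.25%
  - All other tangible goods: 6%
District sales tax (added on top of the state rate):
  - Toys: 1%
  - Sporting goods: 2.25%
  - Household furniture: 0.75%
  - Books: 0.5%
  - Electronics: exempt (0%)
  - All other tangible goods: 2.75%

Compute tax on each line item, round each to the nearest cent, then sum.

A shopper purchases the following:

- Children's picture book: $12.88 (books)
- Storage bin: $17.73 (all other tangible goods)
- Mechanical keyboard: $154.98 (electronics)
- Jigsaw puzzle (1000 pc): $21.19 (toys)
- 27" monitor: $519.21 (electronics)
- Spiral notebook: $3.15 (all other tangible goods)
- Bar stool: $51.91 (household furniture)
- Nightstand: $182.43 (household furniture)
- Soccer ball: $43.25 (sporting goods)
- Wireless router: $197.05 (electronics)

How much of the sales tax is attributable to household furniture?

$18.16

Bar stool $51.91: household furniture → 7% + 0.75% district = 7.75% → $4.02
Nightstand $182.43: household furniture → 7% + 0.75% district = 7.75% → $14.14
Tax on household furniture = $4.02 + $14.14 = $18.16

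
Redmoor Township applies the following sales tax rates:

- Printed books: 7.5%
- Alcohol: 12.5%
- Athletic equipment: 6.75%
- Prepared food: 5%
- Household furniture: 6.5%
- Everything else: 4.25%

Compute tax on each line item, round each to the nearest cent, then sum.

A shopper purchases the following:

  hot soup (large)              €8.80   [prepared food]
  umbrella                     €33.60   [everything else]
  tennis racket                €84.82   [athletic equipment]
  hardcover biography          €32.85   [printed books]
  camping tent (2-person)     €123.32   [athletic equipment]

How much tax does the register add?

€18.38

Hot soup (large) €8.80: prepared food → 5% → €0.44
Umbrella €33.60: everything else → 4.25% → €1.43
Tennis racket €84.82: athletic equipment → 6.75% → €5.73
Hardcover biography €32.85: printed books → 7.5% → €2.46
Camping tent (2-person) €123.32: athletic equipment → 6.75% → €8.32
Total tax = €0.44 + €1.43 + €5.73 + €2.46 + €8.32 = €18.38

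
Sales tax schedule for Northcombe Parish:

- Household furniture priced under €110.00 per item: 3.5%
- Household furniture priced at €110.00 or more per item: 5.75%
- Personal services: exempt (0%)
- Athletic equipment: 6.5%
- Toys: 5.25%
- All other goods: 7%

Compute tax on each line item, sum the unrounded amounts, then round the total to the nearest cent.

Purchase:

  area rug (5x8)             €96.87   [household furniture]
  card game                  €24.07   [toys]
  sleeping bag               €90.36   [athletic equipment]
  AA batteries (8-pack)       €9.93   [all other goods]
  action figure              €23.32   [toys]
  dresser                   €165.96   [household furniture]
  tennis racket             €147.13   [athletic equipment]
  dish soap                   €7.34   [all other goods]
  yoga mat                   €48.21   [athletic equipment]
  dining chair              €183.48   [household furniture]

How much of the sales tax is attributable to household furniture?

Area rug (5x8) €96.87: household furniture, under €110.00 → 3.5% → €3.39045
Dresser €165.96: household furniture, €110.00 or more → 5.75% → €9.5427
Dining chair €183.48: household furniture, €110.00 or more → 5.75% → €10.5501
Tax on household furniture: unrounded sum = €23.48325 → €23.48

€23.48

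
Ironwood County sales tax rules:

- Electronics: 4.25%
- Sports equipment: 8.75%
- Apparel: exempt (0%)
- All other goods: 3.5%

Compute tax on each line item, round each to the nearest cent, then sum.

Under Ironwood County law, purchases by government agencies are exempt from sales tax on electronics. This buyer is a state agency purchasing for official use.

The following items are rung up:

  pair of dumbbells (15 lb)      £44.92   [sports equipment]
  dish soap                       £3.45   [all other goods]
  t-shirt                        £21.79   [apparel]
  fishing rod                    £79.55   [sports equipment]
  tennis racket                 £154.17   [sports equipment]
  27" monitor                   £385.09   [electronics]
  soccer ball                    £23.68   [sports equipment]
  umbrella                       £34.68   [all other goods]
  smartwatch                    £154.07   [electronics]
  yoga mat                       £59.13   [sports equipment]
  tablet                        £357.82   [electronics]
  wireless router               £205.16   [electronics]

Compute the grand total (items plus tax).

£1556.46

Pair of dumbbells (15 lb) £44.92: sports equipment → 8.75% → £3.93
Dish soap £3.45: all other goods → 3.5% → £0.12
T-shirt £21.79: apparel → 0% → £0.00
Fishing rod £79.55: sports equipment → 8.75% → £6.96
Tennis racket £154.17: sports equipment → 8.75% → £13.49
27" monitor £385.09: electronics, buyer-exempt → 0% → £0.00
Soccer ball £23.68: sports equipment → 8.75% → £2.07
Umbrella £34.68: all other goods → 3.5% → £1.21
Smartwatch £154.07: electronics, buyer-exempt → 0% → £0.00
Yoga mat £59.13: sports equipment → 8.75% → £5.17
Tablet £357.82: electronics, buyer-exempt → 0% → £0.00
Wireless router £205.16: electronics, buyer-exempt → 0% → £0.00
Subtotal = £1523.51; tax = £32.95; total due = £1556.46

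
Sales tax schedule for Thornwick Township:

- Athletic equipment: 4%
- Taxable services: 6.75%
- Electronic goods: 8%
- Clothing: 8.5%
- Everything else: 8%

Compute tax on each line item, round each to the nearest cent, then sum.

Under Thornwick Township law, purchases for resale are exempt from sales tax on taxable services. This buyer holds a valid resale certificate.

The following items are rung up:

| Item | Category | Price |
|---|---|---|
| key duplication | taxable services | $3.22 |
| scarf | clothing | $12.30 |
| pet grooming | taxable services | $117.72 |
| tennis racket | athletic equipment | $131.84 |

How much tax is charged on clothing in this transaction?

$1.05

Scarf $12.30: clothing → 8.5% → $1.05
Tax on clothing = $1.05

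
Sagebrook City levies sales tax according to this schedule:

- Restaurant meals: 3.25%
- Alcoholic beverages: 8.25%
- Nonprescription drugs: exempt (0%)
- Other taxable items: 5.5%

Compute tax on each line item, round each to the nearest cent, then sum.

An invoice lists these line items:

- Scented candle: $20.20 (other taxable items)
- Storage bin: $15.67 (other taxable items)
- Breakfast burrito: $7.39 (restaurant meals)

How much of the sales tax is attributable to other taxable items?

Scented candle $20.20: other taxable items → 5.5% → $1.11
Storage bin $15.67: other taxable items → 5.5% → $0.86
Tax on other taxable items = $1.11 + $0.86 = $1.97

$1.97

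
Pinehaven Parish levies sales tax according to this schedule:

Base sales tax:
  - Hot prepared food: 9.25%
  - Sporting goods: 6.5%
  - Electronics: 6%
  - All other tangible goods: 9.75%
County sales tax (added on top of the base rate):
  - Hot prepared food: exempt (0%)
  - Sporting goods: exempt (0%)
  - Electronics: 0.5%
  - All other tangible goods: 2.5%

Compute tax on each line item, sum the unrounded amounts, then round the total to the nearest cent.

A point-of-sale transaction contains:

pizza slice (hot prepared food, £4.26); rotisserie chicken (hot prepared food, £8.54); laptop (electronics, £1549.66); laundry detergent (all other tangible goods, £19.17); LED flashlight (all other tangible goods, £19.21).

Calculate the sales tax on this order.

£106.61

Pizza slice £4.26: hot prepared food → 9.25% + 0% county = 9.25% → £0.39405
Rotisserie chicken £8.54: hot prepared food → 9.25% + 0% county = 9.25% → £0.78995
Laptop £1549.66: electronics → 6% + 0.5% county = 6.5% → £100.7279
Laundry detergent £19.17: all other tangible goods → 9.75% + 2.5% county = 12.25% → £2.348325
LED flashlight £19.21: all other tangible goods → 9.75% + 2.5% county = 12.25% → £2.353225
Unrounded tax sum = £106.61345 → £106.61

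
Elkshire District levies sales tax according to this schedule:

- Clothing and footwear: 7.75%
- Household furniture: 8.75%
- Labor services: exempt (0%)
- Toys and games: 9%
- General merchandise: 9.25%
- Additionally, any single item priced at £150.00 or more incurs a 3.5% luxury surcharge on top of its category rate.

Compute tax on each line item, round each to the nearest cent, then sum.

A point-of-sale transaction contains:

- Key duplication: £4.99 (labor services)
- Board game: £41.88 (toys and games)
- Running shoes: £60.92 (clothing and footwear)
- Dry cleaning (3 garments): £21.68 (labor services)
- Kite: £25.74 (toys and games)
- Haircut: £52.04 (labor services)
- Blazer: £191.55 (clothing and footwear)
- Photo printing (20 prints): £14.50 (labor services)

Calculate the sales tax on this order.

Key duplication £4.99: labor services → 0% → £0.00
Board game £41.88: toys and games → 9% → £3.77
Running shoes £60.92: clothing and footwear → 7.75% → £4.72
Dry cleaning (3 garments) £21.68: labor services → 0% → £0.00
Kite £25.74: toys and games → 9% → £2.32
Haircut £52.04: labor services → 0% → £0.00
Blazer £191.55: clothing and footwear → 7.75% + 3.5% surcharge = 11.25% → £21.55
Photo printing (20 prints) £14.50: labor services → 0% → £0.00
Total tax = £3.77 + £4.72 + £2.32 + £21.55 = £32.36

£32.36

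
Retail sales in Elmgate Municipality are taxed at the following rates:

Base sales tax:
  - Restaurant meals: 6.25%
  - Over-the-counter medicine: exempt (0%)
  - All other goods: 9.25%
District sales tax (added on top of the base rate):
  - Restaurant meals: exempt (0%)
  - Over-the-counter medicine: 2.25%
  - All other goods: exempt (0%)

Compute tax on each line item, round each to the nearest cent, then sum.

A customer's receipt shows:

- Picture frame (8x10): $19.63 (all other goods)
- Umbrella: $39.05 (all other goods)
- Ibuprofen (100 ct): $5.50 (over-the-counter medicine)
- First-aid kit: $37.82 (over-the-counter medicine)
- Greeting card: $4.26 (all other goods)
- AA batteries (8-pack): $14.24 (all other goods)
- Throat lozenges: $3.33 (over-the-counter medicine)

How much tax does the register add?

Picture frame (8x10) $19.63: all other goods → 9.25% + 0% district = 9.25% → $1.82
Umbrella $39.05: all other goods → 9.25% + 0% district = 9.25% → $3.61
Ibuprofen (100 ct) $5.50: over-the-counter medicine → 0% + 2.25% district = 2.25% → $0.12
First-aid kit $37.82: over-the-counter medicine → 0% + 2.25% district = 2.25% → $0.85
Greeting card $4.26: all other goods → 9.25% + 0% district = 9.25% → $0.39
AA batteries (8-pack) $14.24: all other goods → 9.25% + 0% district = 9.25% → $1.32
Throat lozenges $3.33: over-the-counter medicine → 0% + 2.25% district = 2.25% → $0.07
Total tax = $1.82 + $3.61 + $0.12 + $0.85 + $0.39 + $1.32 + $0.07 = $8.18

$8.18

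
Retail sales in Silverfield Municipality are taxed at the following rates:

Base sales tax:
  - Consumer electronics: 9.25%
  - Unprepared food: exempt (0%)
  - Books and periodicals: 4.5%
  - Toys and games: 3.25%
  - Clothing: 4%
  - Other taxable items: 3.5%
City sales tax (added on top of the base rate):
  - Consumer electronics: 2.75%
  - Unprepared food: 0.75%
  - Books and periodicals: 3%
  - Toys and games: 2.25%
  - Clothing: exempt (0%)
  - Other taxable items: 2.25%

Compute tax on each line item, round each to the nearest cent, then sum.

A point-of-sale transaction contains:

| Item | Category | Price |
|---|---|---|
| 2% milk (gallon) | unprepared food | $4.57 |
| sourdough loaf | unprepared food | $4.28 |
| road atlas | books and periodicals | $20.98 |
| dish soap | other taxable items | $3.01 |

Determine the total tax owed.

$1.80

2% milk (gallon) $4.57: unprepared food → 0% + 0.75% city = 0.75% → $0.03
Sourdough loaf $4.28: unprepared food → 0% + 0.75% city = 0.75% → $0.03
Road atlas $20.98: books and periodicals → 4.5% + 3% city = 7.5% → $1.57
Dish soap $3.01: other taxable items → 3.5% + 2.25% city = 5.75% → $0.17
Total tax = $0.03 + $0.03 + $1.57 + $0.17 = $1.80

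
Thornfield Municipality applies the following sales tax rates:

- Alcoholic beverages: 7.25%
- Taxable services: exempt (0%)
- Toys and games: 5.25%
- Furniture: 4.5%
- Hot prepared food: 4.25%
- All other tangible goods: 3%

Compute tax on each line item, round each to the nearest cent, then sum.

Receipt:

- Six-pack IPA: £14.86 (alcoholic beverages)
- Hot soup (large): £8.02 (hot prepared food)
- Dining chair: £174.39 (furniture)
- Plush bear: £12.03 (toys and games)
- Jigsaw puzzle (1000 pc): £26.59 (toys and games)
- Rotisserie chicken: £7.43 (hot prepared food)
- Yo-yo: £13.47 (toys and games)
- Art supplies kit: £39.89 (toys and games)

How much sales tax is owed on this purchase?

Six-pack IPA £14.86: alcoholic beverages → 7.25% → £1.08
Hot soup (large) £8.02: hot prepared food → 4.25% → £0.34
Dining chair £174.39: furniture → 4.5% → £7.85
Plush bear £12.03: toys and games → 5.25% → £0.63
Jigsaw puzzle (1000 pc) £26.59: toys and games → 5.25% → £1.40
Rotisserie chicken £7.43: hot prepared food → 4.25% → £0.32
Yo-yo £13.47: toys and games → 5.25% → £0.71
Art supplies kit £39.89: toys and games → 5.25% → £2.09
Total tax = £1.08 + £0.34 + £7.85 + £0.63 + £1.40 + £0.32 + £0.71 + £2.09 = £14.42

£14.42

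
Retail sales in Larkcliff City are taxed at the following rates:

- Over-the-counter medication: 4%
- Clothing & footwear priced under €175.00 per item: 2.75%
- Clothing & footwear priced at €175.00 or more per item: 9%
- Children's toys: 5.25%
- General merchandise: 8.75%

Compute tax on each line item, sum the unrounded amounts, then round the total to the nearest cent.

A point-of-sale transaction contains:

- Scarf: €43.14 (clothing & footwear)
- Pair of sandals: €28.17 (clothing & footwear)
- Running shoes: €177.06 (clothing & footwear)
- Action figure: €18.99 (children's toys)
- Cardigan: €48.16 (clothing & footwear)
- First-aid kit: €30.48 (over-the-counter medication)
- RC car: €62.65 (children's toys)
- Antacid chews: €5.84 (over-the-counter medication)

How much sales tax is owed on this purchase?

Scarf €43.14: clothing & footwear, under €175.00 → 2.75% → €1.18635
Pair of sandals €28.17: clothing & footwear, under €175.00 → 2.75% → €0.774675
Running shoes €177.06: clothing & footwear, €175.00 or more → 9% → €15.9354
Action figure €18.99: children's toys → 5.25% → €0.996975
Cardigan €48.16: clothing & footwear, under €175.00 → 2.75% → €1.3244
First-aid kit €30.48: over-the-counter medication → 4% → €1.2192
RC car €62.65: children's toys → 5.25% → €3.289125
Antacid chews €5.84: over-the-counter medication → 4% → €0.2336
Unrounded tax sum = €24.959725 → €24.96

€24.96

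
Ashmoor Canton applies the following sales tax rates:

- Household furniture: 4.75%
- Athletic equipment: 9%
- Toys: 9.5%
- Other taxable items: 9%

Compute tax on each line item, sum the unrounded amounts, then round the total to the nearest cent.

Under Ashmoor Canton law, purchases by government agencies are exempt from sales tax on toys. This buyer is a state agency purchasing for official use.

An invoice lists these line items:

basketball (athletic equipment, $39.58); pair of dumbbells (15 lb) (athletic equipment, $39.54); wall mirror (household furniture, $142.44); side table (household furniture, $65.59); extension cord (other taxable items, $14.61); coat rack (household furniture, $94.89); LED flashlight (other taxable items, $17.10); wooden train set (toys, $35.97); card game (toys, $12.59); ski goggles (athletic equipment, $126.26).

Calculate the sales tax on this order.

$35.73

Basketball $39.58: athletic equipment → 9% → $3.5622
Pair of dumbbells (15 lb) $39.54: athletic equipment → 9% → $3.5586
Wall mirror $142.44: household furniture → 4.75% → $6.7659
Side table $65.59: household furniture → 4.75% → $3.115525
Extension cord $14.61: other taxable items → 9% → $1.3149
Coat rack $94.89: household furniture → 4.75% → $4.507275
LED flashlight $17.10: other taxable items → 9% → $1.539
Wooden train set $35.97: toys, buyer-exempt → 0% → $0.00
Card game $12.59: toys, buyer-exempt → 0% → $0.00
Ski goggles $126.26: athletic equipment → 9% → $11.3634
Unrounded tax sum = $35.7268 → $35.73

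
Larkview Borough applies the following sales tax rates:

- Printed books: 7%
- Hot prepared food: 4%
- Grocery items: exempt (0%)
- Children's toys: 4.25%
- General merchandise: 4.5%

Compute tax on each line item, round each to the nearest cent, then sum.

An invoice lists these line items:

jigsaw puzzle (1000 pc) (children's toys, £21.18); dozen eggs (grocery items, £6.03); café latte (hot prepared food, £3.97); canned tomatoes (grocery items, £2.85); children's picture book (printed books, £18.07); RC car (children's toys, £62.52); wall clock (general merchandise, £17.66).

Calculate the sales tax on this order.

Jigsaw puzzle (1000 pc) £21.18: children's toys → 4.25% → £0.90
Dozen eggs £6.03: grocery items → 0% → £0.00
Café latte £3.97: hot prepared food → 4% → £0.16
Canned tomatoes £2.85: grocery items → 0% → £0.00
Children's picture book £18.07: printed books → 7% → £1.26
RC car £62.52: children's toys → 4.25% → £2.66
Wall clock £17.66: general merchandise → 4.5% → £0.79
Total tax = £0.90 + £0.16 + £1.26 + £2.66 + £0.79 = £5.77

£5.77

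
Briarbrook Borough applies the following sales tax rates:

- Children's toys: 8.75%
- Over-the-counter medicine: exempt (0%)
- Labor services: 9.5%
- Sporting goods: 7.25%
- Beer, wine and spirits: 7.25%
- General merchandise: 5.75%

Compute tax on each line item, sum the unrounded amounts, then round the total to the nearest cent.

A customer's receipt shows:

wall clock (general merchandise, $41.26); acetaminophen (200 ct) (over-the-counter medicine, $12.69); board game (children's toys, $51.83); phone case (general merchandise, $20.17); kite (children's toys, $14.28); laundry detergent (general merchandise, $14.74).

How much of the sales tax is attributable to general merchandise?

$4.38

Wall clock $41.26: general merchandise → 5.75% → $2.37245
Phone case $20.17: general merchandise → 5.75% → $1.159775
Laundry detergent $14.74: general merchandise → 5.75% → $0.84755
Tax on general merchandise: unrounded sum = $4.379775 → $4.38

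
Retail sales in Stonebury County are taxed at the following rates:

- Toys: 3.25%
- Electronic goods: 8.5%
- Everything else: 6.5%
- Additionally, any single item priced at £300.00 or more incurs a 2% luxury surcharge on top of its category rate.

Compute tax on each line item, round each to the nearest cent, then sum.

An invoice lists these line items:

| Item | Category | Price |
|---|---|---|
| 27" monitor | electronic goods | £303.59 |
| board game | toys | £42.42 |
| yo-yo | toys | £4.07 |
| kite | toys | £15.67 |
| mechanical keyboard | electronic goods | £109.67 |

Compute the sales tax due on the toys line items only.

£2.02

Board game £42.42: toys → 3.25% → £1.38
Yo-yo £4.07: toys → 3.25% → £0.13
Kite £15.67: toys → 3.25% → £0.51
Tax on toys = £1.38 + £0.13 + £0.51 = £2.02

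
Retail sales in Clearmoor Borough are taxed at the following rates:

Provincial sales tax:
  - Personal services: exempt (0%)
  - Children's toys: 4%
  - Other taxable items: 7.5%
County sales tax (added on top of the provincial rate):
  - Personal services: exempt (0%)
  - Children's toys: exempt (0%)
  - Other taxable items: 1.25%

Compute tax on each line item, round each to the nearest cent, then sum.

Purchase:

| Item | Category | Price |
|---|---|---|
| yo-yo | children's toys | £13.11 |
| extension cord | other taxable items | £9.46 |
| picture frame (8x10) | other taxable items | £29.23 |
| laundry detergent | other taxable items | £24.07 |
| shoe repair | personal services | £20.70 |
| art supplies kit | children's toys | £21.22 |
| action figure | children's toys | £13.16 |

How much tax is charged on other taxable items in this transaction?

Extension cord £9.46: other taxable items → 7.5% + 1.25% county = 8.75% → £0.83
Picture frame (8x10) £29.23: other taxable items → 7.5% + 1.25% county = 8.75% → £2.56
Laundry detergent £24.07: other taxable items → 7.5% + 1.25% county = 8.75% → £2.11
Tax on other taxable items = £0.83 + £2.56 + £2.11 = £5.50

£5.50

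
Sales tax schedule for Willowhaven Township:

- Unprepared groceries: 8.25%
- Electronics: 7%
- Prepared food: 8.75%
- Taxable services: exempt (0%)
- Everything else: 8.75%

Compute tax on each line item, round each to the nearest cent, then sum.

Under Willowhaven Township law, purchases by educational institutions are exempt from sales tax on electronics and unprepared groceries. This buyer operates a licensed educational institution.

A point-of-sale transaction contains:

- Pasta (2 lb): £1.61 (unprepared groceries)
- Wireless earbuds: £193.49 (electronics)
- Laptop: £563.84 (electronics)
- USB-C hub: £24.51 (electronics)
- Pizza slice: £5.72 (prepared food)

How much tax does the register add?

Pasta (2 lb) £1.61: unprepared groceries, buyer-exempt → 0% → £0.00
Wireless earbuds £193.49: electronics, buyer-exempt → 0% → £0.00
Laptop £563.84: electronics, buyer-exempt → 0% → £0.00
USB-C hub £24.51: electronics, buyer-exempt → 0% → £0.00
Pizza slice £5.72: prepared food → 8.75% → £0.50
Total tax = £0.50

£0.50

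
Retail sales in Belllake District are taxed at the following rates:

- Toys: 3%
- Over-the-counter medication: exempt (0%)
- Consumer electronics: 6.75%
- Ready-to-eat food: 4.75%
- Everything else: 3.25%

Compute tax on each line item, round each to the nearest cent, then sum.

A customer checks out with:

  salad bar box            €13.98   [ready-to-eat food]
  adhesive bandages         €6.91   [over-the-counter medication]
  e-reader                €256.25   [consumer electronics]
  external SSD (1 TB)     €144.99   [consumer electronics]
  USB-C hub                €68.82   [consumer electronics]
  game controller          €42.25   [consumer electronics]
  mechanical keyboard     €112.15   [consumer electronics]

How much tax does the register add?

Salad bar box €13.98: ready-to-eat food → 4.75% → €0.66
Adhesive bandages €6.91: over-the-counter medication → 0% → €0.00
E-reader €256.25: consumer electronics → 6.75% → €17.30
External SSD (1 TB) €144.99: consumer electronics → 6.75% → €9.79
USB-C hub €68.82: consumer electronics → 6.75% → €4.65
Game controller €42.25: consumer electronics → 6.75% → €2.85
Mechanical keyboard €112.15: consumer electronics → 6.75% → €7.57
Total tax = €0.66 + €17.30 + €9.79 + €4.65 + €2.85 + €7.57 = €42.82

€42.82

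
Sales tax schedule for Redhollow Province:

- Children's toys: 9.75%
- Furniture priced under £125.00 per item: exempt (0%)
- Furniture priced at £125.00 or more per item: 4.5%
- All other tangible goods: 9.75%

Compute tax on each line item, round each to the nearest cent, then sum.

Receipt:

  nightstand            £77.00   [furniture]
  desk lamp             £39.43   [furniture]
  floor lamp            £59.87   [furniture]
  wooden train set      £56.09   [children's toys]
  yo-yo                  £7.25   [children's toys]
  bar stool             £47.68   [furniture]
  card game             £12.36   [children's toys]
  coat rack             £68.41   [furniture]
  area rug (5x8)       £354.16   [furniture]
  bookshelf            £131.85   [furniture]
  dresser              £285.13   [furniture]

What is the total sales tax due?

£42.09

Nightstand £77.00: furniture, under £125.00 → 0% → £0.00
Desk lamp £39.43: furniture, under £125.00 → 0% → £0.00
Floor lamp £59.87: furniture, under £125.00 → 0% → £0.00
Wooden train set £56.09: children's toys → 9.75% → £5.47
Yo-yo £7.25: children's toys → 9.75% → £0.71
Bar stool £47.68: furniture, under £125.00 → 0% → £0.00
Card game £12.36: children's toys → 9.75% → £1.21
Coat rack £68.41: furniture, under £125.00 → 0% → £0.00
Area rug (5x8) £354.16: furniture, £125.00 or more → 4.5% → £15.94
Bookshelf £131.85: furniture, £125.00 or more → 4.5% → £5.93
Dresser £285.13: furniture, £125.00 or more → 4.5% → £12.83
Total tax = £5.47 + £0.71 + £1.21 + £15.94 + £5.93 + £12.83 = £42.09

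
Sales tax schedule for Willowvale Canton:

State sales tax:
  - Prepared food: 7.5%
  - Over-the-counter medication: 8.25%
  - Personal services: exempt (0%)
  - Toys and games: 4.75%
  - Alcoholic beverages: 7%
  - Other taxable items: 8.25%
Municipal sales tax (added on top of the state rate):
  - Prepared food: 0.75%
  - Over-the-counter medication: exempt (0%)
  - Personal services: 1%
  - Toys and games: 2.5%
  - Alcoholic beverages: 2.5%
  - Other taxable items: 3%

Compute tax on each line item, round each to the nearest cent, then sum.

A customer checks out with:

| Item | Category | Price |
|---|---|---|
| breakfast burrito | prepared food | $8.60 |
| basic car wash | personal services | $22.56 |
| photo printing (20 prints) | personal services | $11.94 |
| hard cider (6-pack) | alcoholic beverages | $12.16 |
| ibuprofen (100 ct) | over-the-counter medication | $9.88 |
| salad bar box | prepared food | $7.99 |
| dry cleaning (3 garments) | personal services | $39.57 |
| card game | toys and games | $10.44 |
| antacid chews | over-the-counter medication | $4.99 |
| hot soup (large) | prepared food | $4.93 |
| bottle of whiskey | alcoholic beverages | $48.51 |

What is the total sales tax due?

$10.29

Breakfast burrito $8.60: prepared food → 7.5% + 0.75% municipal = 8.25% → $0.71
Basic car wash $22.56: personal services → 0% + 1% municipal = 1% → $0.23
Photo printing (20 prints) $11.94: personal services → 0% + 1% municipal = 1% → $0.12
Hard cider (6-pack) $12.16: alcoholic beverages → 7% + 2.5% municipal = 9.5% → $1.16
Ibuprofen (100 ct) $9.88: over-the-counter medication → 8.25% + 0% municipal = 8.25% → $0.82
Salad bar box $7.99: prepared food → 7.5% + 0.75% municipal = 8.25% → $0.66
Dry cleaning (3 garments) $39.57: personal services → 0% + 1% municipal = 1% → $0.40
Card game $10.44: toys and games → 4.75% + 2.5% municipal = 7.25% → $0.76
Antacid chews $4.99: over-the-counter medication → 8.25% + 0% municipal = 8.25% → $0.41
Hot soup (large) $4.93: prepared food → 7.5% + 0.75% municipal = 8.25% → $0.41
Bottle of whiskey $48.51: alcoholic beverages → 7% + 2.5% municipal = 9.5% → $4.61
Total tax = $0.71 + $0.23 + $0.12 + $1.16 + $0.82 + $0.66 + $0.40 + $0.76 + $0.41 + $0.41 + $4.61 = $10.29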